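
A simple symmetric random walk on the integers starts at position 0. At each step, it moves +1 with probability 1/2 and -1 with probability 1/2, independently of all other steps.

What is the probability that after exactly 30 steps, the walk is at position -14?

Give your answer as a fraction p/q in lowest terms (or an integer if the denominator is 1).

To reach position -14 after 30 steps: need 8 steps of +1 and 22 of -1.
Favorable paths: C(30,8) = 5852925
Total paths: 2^30 = 1073741824
P = 5852925/1073741824 = 5852925/1073741824

Answer: 5852925/1073741824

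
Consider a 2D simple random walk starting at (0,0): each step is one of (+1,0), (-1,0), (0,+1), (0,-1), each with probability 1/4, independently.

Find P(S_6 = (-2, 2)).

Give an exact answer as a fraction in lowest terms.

Let h be the number of horizontal steps (so 6-h are vertical). To end at (-2,2) need (h-2)/2 right-steps and ((6-h)+2)/2 up-steps.
Sum over h with 2 ≤ h ≤ 4, h ≡ 0 (mod 2), 6-h ≡ 0 (mod 2):
h=2: C(6,2)·C(2,0)·C(4,3) = 15·1·4 = 60
h=4: C(6,4)·C(4,1)·C(2,2) = 15·4·1 = 60
Total favorable: 120
Total paths: 4^6 = 4096
P = 120/4096 = 15/512

Answer: 15/512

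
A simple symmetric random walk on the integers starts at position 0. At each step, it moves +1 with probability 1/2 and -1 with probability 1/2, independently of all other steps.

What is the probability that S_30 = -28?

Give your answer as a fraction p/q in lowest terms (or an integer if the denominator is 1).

To reach position -28 after 30 steps: need 1 step of +1 and 29 of -1.
Favorable paths: C(30,1) = 30
Total paths: 2^30 = 1073741824
P = 30/1073741824 = 15/536870912

Answer: 15/536870912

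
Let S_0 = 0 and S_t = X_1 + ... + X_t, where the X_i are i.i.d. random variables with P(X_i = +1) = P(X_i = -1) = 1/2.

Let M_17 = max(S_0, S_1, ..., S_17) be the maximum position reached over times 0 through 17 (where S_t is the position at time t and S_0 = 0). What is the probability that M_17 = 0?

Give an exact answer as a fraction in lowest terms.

Answer: 12155/65536

Derivation:
Let M_17 = max(S_0,...,S_17). Use the reflection principle: for j ≥ 1, #{paths with M_17 ≥ j} = #{S_17 ≥ j} + #{S_17 ≥ j+1}.
P(M_17 ≥ 0) = 1 since S_0 = 0, so #{M_17 ≥ 0} = 131072.
#{M_17 ≥ 1} = #{S_17 ≥ 1} + #{S_17 ≥ 2} = 65536 + 41226 = 106762.
#{M_17 = 0} = 131072 - 106762 = 24310.
P(M_17 = 0) = 24310/131072 = 12155/65536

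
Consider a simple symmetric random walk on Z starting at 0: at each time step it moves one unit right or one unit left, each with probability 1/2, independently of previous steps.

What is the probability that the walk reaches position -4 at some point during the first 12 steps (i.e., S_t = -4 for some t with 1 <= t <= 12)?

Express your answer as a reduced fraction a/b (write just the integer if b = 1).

Answer: 1093/4096

Derivation:
Count via complement. Let g(t,s) = #length-t paths at position s with S_1..S_t all ≠ -4.
g(t,s) = g(t-1,s-1) + g(t-1,s+1) for s ≠ -4; g(t,-4) = 0.
t=0: g(0,0)=1
t=1: g(1,-1)=1 g(1,1)=1
t=2: g(2,-2)=1 g(2,0)=2 g(2,2)=1
t=3: g(3,-3)=1 g(3,-1)=3 g(3,1)=3 g(3,3)=1
t=4: g(4,-2)=4 g(4,0)=6 g(4,2)=4 g(4,4)=1
t=5: g(5,-3)=4 g(5,-1)=10 g(5,1)=10 g(5,3)=5 g(5,5)=1
t=6: g(6,-2)=14 g(6,0)=20 g(6,2)=15 g(6,4)=6 g(6,6)=1
t=7: g(7,-3)=14 g(7,-1)=34 g(7,1)=35 g(7,3)=21 g(7,5)=7 g(7,7)=1
t=8: g(8,-2)=48 g(8,0)=69 g(8,2)=56 g(8,4)=28 g(8,6)=8 g(8,8)=1
t=9: g(9,-3)=48 g(9,-1)=117 g(9,1)=125 g(9,3)=84 g(9,5)=36 g(9,7)=9 g(9,9)=1
t=10: g(10,-2)=165 g(10,0)=242 g(10,2)=209 g(10,4)=120 g(10,6)=45 g(10,8)=10 g(10,10)=1
t=11: g(11,-3)=165 g(11,-1)=407 g(11,1)=451 g(11,3)=329 g(11,5)=165 g(11,7)=55 g(11,9)=11 g(11,11)=1
t=12: g(12,-2)=572 g(12,0)=858 g(12,2)=780 g(12,4)=494 g(12,6)=220 g(12,8)=66 g(12,10)=12 g(12,12)=1
Paths never hitting -4: Σ_s g(12,s) = 3003
Paths hitting -4: 2^12 - 3003 = 1093
P = 1093/4096 = 1093/4096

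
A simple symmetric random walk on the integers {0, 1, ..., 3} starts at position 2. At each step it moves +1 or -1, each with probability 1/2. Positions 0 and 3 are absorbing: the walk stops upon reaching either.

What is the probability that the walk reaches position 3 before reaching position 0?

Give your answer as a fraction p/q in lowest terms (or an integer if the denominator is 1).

Symmetric walk (p = 1/2): the harmonic-function argument gives P(hit 3 before 0 | start at 2) = a/N.
P = 2/3 = 2/3

Answer: 2/3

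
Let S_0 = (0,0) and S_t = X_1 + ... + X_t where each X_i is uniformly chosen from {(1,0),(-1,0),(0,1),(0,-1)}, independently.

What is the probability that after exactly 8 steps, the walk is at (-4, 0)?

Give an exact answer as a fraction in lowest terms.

Answer: 49/4096

Derivation:
Let h be the number of horizontal steps (so 8-h are vertical). To end at (-4,0) need (h-4)/2 right-steps and ((8-h)+0)/2 up-steps.
Sum over h with 4 ≤ h ≤ 8, h ≡ 0 (mod 2), 8-h ≡ 0 (mod 2):
h=4: C(8,4)·C(4,0)·C(4,2) = 70·1·6 = 420
h=6: C(8,6)·C(6,1)·C(2,1) = 28·6·2 = 336
h=8: C(8,8)·C(8,2)·C(0,0) = 1·28·1 = 28
Total favorable: 784
Total paths: 4^8 = 65536
P = 784/65536 = 49/4096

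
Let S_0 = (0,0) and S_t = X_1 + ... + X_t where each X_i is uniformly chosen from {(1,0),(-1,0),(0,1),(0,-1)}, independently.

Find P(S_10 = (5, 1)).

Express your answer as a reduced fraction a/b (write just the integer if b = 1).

Let h be the number of horizontal steps (so 10-h are vertical). To end at (5,1) need (h+5)/2 right-steps and ((10-h)+1)/2 up-steps.
Sum over h with 5 ≤ h ≤ 9, h ≡ 1 (mod 2), 10-h ≡ 1 (mod 2):
h=5: C(10,5)·C(5,5)·C(5,3) = 252·1·10 = 2520
h=7: C(10,7)·C(7,6)·C(3,2) = 120·7·3 = 2520
h=9: C(10,9)·C(9,7)·C(1,1) = 10·36·1 = 360
Total favorable: 5400
Total paths: 4^10 = 1048576
P = 5400/1048576 = 675/131072

Answer: 675/131072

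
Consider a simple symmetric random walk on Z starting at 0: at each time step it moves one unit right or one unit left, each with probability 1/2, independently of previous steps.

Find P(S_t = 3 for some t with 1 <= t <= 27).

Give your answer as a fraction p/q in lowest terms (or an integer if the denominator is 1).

Count via complement. Let g(t,s) = #length-t paths at position s with S_1..S_t all ≠ 3.
g(t,s) = g(t-1,s-1) + g(t-1,s+1) for s ≠ 3; g(t,3) = 0.
t=0: g(0,0)=1
t=1: g(1,-1)=1 g(1,1)=1
t=2: g(2,-2)=1 g(2,0)=2 g(2,2)=1
t=3: g(3,-3)=1 g(3,-1)=3 g(3,1)=3
t=4: g(4,-4)=1 g(4,-2)=4 g(4,0)=6 g(4,2)=3
t=5: g(5,-5)=1 g(5,-3)=5 g(5,-1)=10 g(5,1)=9
t=6: g(6,-6)=1 g(6,-4)=6 g(6,-2)=15 g(6,0)=19 g(6,2)=9
t=7: g(7,-7)=1 g(7,-5)=7 g(7,-3)=21 g(7,-1)=34 g(7,1)=28
t=8: g(8,-8)=1 g(8,-6)=8 g(8,-4)=28 g(8,-2)=55 g(8,0)=62 g(8,2)=28
t=9: g(9,-9)=1 g(9,-7)=9 g(9,-5)=36 g(9,-3)=83 g(9,-1)=117 g(9,1)=90
t=10: g(10,-10)=1 g(10,-8)=10 g(10,-6)=45 g(10,-4)=119 g(10,-2)=200 g(10,0)=207 g(10,2)=90
t=11: g(11,-11)=1 g(11,-9)=11 g(11,-7)=55 g(11,-5)=164 g(11,-3)=319 g(11,-1)=407 g(11,1)=297
t=12: g(12,-12)=1 g(12,-10)=12 g(12,-8)=66 g(12,-6)=219 g(12,-4)=483 g(12,-2)=726 g(12,0)=704 g(12,2)=297
t=13: g(13,-13)=1 g(13,-11)=13 g(13,-9)=78 g(13,-7)=285 g(13,-5)=702 g(13,-3)=1209 g(13,-1)=1430 g(13,1)=1001
t=14: g(14,-14)=1 g(14,-12)=14 g(14,-10)=91 g(14,-8)=363 g(14,-6)=987 g(14,-4)=1911 g(14,-2)=2639 g(14,0)=2431 g(14,2)=1001
t=15: g(15,-15)=1 g(15,-13)=15 g(15,-11)=105 g(15,-9)=454 g(15,-7)=1350 g(15,-5)=2898 g(15,-3)=4550 g(15,-1)=5070 g(15,1)=3432
t=16: g(16,-16)=1 g(16,-14)=16 g(16,-12)=120 g(16,-10)=559 g(16,-8)=1804 g(16,-6)=4248 g(16,-4)=7448 g(16,-2)=9620 g(16,0)=8502 g(16,2)=3432
t=17: g(17,-17)=1 g(17,-15)=17 g(17,-13)=136 g(17,-11)=679 g(17,-9)=2363 g(17,-7)=6052 g(17,-5)=11696 g(17,-3)=17068 g(17,-1)=18122 g(17,1)=11934
t=18: g(18,-18)=1 g(18,-16)=18 g(18,-14)=153 g(18,-12)=815 g(18,-10)=3042 g(18,-8)=8415 g(18,-6)=17748 g(18,-4)=28764 g(18,-2)=35190 g(18,0)=30056 g(18,2)=11934
t=19: g(19,-19)=1 g(19,-17)=19 g(19,-15)=171 g(19,-13)=968 g(19,-11)=3857 g(19,-9)=11457 g(19,-7)=26163 g(19,-5)=46512 g(19,-3)=63954 g(19,-1)=65246 g(19,1)=41990
t=20: g(20,-20)=1 g(20,-18)=20 g(20,-16)=190 g(20,-14)=1139 g(20,-12)=4825 g(20,-10)=15314 g(20,-8)=37620 g(20,-6)=72675 g(20,-4)=110466 g(20,-2)=129200 g(20,0)=107236 g(20,2)=41990
t=21: g(21,-21)=1 g(21,-19)=21 g(21,-17)=210 g(21,-15)=1329 g(21,-13)=5964 g(21,-11)=20139 g(21,-9)=52934 g(21,-7)=110295 g(21,-5)=183141 g(21,-3)=239666 g(21,-1)=236436 g(21,1)=149226
t=22: g(22,-22)=1 g(22,-20)=22 g(22,-18)=231 g(22,-16)=1539 g(22,-14)=7293 g(22,-12)=26103 g(22,-10)=73073 g(22,-8)=163229 g(22,-6)=293436 g(22,-4)=422807 g(22,-2)=476102 g(22,0)=385662 g(22,2)=149226
t=23: g(23,-23)=1 g(23,-21)=23 g(23,-19)=253 g(23,-17)=1770 g(23,-15)=8832 g(23,-13)=33396 g(23,-11)=99176 g(23,-9)=236302 g(23,-7)=456665 g(23,-5)=716243 g(23,-3)=898909 g(23,-1)=861764 g(23,1)=534888
t=24: g(24,-24)=1 g(24,-22)=24 g(24,-20)=276 g(24,-18)=2023 g(24,-16)=10602 g(24,-14)=42228 g(24,-12)=132572 g(24,-10)=335478 g(24,-8)=692967 g(24,-6)=1172908 g(24,-4)=1615152 g(24,-2)=1760673 g(24,0)=1396652 g(24,2)=534888
t=25: g(25,-25)=1 g(25,-23)=25 g(25,-21)=300 g(25,-19)=2299 g(25,-17)=12625 g(25,-15)=52830 g(25,-13)=174800 g(25,-11)=468050 g(25,-9)=1028445 g(25,-7)=1865875 g(25,-5)=2788060 g(25,-3)=3375825 g(25,-1)=3157325 g(25,1)=1931540
t=26: g(26,-26)=1 g(26,-24)=26 g(26,-22)=325 g(26,-20)=2599 g(26,-18)=14924 g(26,-16)=65455 g(26,-14)=227630 g(26,-12)=642850 g(26,-10)=1496495 g(26,-8)=2894320 g(26,-6)=4653935 g(26,-4)=6163885 g(26,-2)=6533150 g(26,0)=5088865 g(26,2)=1931540
t=27: g(27,-27)=1 g(27,-25)=27 g(27,-23)=351 g(27,-21)=2924 g(27,-19)=17523 g(27,-17)=80379 g(27,-15)=293085 g(27,-13)=870480 g(27,-11)=2139345 g(27,-9)=4390815 g(27,-7)=7548255 g(27,-5)=10817820 g(27,-3)=12697035 g(27,-1)=11622015 g(27,1)=7020405
Paths never hitting 3: Σ_s g(27,s) = 57500460
Paths hitting 3: 2^27 - 57500460 = 76717268
P = 76717268/134217728 = 19179317/33554432

Answer: 19179317/33554432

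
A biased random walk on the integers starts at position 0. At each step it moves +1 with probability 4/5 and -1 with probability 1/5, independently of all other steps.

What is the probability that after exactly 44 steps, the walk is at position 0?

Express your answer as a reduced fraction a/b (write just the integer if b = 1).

To be at 0 after 44 steps: need exactly 22 steps of +1 and 22 of -1.
Number of such sequences: C(44,22) = 2104098963720
Each has probability (4/5)^22 · (1/5)^22 = 17592186044416/5684341886080801486968994140625
P = 2104098963720 · 17592186044416/5684341886080801486968994140625 = 7403140085125030298517504/1136868377216160297393798828125

Answer: 7403140085125030298517504/1136868377216160297393798828125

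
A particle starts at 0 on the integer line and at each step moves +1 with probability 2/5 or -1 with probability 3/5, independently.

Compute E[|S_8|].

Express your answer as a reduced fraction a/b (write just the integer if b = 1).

Answer: 197704/78125

Derivation:
S_8 takes values m ≡ 0 (mod 2) with |m| ≤ 8; P(S_8=m) = C(8,(8+m)/2) · (2/5)^((8+m)/2) · (3/5)^((8-m)/2).
Distribution: P(S=-8)=6561/390625, P(S=-6)=34992/390625, P(S=-4)=81648/390625, P(S=-2)=108864/390625, P(S=0)=18144/78125, P(S=2)=48384/390625, P(S=4)=16128/390625, P(S=6)=3072/390625, P(S=8)=256/390625
E[|S_8|] = Σ_m |m|·P(S_8=m) = 197704/78125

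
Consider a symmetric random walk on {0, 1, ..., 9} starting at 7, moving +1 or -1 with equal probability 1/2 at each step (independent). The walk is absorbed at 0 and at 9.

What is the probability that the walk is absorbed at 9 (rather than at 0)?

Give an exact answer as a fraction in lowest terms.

Symmetric walk (p = 1/2): the harmonic-function argument gives P(hit 9 before 0 | start at 7) = a/N.
P = 7/9 = 7/9

Answer: 7/9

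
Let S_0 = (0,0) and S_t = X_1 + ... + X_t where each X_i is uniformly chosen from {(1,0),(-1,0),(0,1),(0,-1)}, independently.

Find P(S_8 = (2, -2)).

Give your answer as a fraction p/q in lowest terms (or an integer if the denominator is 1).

Answer: 245/8192

Derivation:
Let h be the number of horizontal steps (so 8-h are vertical). To end at (2,-2) need (h+2)/2 right-steps and ((8-h)-2)/2 up-steps.
Sum over h with 2 ≤ h ≤ 6, h ≡ 0 (mod 2), 8-h ≡ 0 (mod 2):
h=2: C(8,2)·C(2,2)·C(6,2) = 28·1·15 = 420
h=4: C(8,4)·C(4,3)·C(4,1) = 70·4·4 = 1120
h=6: C(8,6)·C(6,4)·C(2,0) = 28·15·1 = 420
Total favorable: 1960
Total paths: 4^8 = 65536
P = 1960/65536 = 245/8192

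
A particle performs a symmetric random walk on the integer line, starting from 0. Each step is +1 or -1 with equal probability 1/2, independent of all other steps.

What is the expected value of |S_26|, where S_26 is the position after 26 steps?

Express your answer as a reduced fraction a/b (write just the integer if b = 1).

Answer: 16900975/4194304

Derivation:
S_26 takes values m ≡ 0 (mod 2) with |m| ≤ 26; P(S_26=m) = C(26,(26+m)/2)/2^26.
Total paths: 2^26 = 67108864
Distribution: P(S=-26)=1/67108864, P(S=-24)=26/67108864, P(S=-22)=325/67108864, P(S=-20)=2600/67108864, P(S=-18)=14950/67108864, P(S=-16)=65780/67108864, P(S=-14)=230230/67108864, P(S=-12)=657800/67108864, P(S=-10)=1562275/67108864, P(S=-8)=3124550/67108864, P(S=-6)=5311735/67108864, P(S=-4)=7726160/67108864, P(S=-2)=9657700/67108864, P(S=0)=10400600/67108864, P(S=2)=9657700/67108864, P(S=4)=7726160/67108864, P(S=6)=5311735/67108864, P(S=8)=3124550/67108864, P(S=10)=1562275/67108864, P(S=12)=657800/67108864, P(S=14)=230230/67108864, P(S=16)=65780/67108864, P(S=18)=14950/67108864, P(S=20)=2600/67108864, P(S=22)=325/67108864, P(S=24)=26/67108864, P(S=26)=1/67108864
E[|S_26|] = Σ_m |m|·P(S_26=m) = 270415600/67108864 = 16900975/4194304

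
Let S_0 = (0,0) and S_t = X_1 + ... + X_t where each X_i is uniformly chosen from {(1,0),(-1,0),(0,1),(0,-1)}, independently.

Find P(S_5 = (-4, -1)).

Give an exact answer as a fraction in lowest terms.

Let h be the number of horizontal steps (so 5-h are vertical). To end at (-4,-1) need (h-4)/2 right-steps and ((5-h)-1)/2 up-steps.
Sum over h with 4 ≤ h ≤ 4, h ≡ 0 (mod 2), 5-h ≡ 1 (mod 2):
h=4: C(5,4)·C(4,0)·C(1,0) = 5·1·1 = 5
Total favorable: 5
Total paths: 4^5 = 1024
P = 5/1024 = 5/1024

Answer: 5/1024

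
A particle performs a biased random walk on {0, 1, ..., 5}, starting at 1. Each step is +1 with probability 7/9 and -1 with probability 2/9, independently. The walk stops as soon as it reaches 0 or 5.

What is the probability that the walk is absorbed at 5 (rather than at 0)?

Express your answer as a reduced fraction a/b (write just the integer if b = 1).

Answer: 2401/3355

Derivation:
Biased walk: p = 7/9, q = 2/9, r = q/p = 2/7
Gambler's ruin: P(hit 5 before 0 | start at 1) = (1 - r^a)/(1 - r^N)
r^1 = 2/7; r^5 = 32/16807
P = (1 - 2/7) / (1 - 32/16807) = 5/7 / 16775/16807 = 2401/3355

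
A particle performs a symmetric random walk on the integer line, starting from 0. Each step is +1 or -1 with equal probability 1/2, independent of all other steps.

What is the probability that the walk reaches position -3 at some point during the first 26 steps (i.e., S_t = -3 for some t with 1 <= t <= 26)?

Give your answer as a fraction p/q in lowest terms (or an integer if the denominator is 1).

Answer: 1168527/2097152

Derivation:
Count via complement. Let g(t,s) = #length-t paths at position s with S_1..S_t all ≠ -3.
g(t,s) = g(t-1,s-1) + g(t-1,s+1) for s ≠ -3; g(t,-3) = 0.
t=0: g(0,0)=1
t=1: g(1,-1)=1 g(1,1)=1
t=2: g(2,-2)=1 g(2,0)=2 g(2,2)=1
t=3: g(3,-1)=3 g(3,1)=3 g(3,3)=1
t=4: g(4,-2)=3 g(4,0)=6 g(4,2)=4 g(4,4)=1
t=5: g(5,-1)=9 g(5,1)=10 g(5,3)=5 g(5,5)=1
t=6: g(6,-2)=9 g(6,0)=19 g(6,2)=15 g(6,4)=6 g(6,6)=1
t=7: g(7,-1)=28 g(7,1)=34 g(7,3)=21 g(7,5)=7 g(7,7)=1
t=8: g(8,-2)=28 g(8,0)=62 g(8,2)=55 g(8,4)=28 g(8,6)=8 g(8,8)=1
t=9: g(9,-1)=90 g(9,1)=117 g(9,3)=83 g(9,5)=36 g(9,7)=9 g(9,9)=1
t=10: g(10,-2)=90 g(10,0)=207 g(10,2)=200 g(10,4)=119 g(10,6)=45 g(10,8)=10 g(10,10)=1
t=11: g(11,-1)=297 g(11,1)=407 g(11,3)=319 g(11,5)=164 g(11,7)=55 g(11,9)=11 g(11,11)=1
t=12: g(12,-2)=297 g(12,0)=704 g(12,2)=726 g(12,4)=483 g(12,6)=219 g(12,8)=66 g(12,10)=12 g(12,12)=1
t=13: g(13,-1)=1001 g(13,1)=1430 g(13,3)=1209 g(13,5)=702 g(13,7)=285 g(13,9)=78 g(13,11)=13 g(13,13)=1
t=14: g(14,-2)=1001 g(14,0)=2431 g(14,2)=2639 g(14,4)=1911 g(14,6)=987 g(14,8)=363 g(14,10)=91 g(14,12)=14 g(14,14)=1
t=15: g(15,-1)=3432 g(15,1)=5070 g(15,3)=4550 g(15,5)=2898 g(15,7)=1350 g(15,9)=454 g(15,11)=105 g(15,13)=15 g(15,15)=1
t=16: g(16,-2)=3432 g(16,0)=8502 g(16,2)=9620 g(16,4)=7448 g(16,6)=4248 g(16,8)=1804 g(16,10)=559 g(16,12)=120 g(16,14)=16 g(16,16)=1
t=17: g(17,-1)=11934 g(17,1)=18122 g(17,3)=17068 g(17,5)=11696 g(17,7)=6052 g(17,9)=2363 g(17,11)=679 g(17,13)=136 g(17,15)=17 g(17,17)=1
t=18: g(18,-2)=11934 g(18,0)=30056 g(18,2)=35190 g(18,4)=28764 g(18,6)=17748 g(18,8)=8415 g(18,10)=3042 g(18,12)=815 g(18,14)=153 g(18,16)=18 g(18,18)=1
t=19: g(19,-1)=41990 g(19,1)=65246 g(19,3)=63954 g(19,5)=46512 g(19,7)=26163 g(19,9)=11457 g(19,11)=3857 g(19,13)=968 g(19,15)=171 g(19,17)=19 g(19,19)=1
t=20: g(20,-2)=41990 g(20,0)=107236 g(20,2)=129200 g(20,4)=110466 g(20,6)=72675 g(20,8)=37620 g(20,10)=15314 g(20,12)=4825 g(20,14)=1139 g(20,16)=190 g(20,18)=20 g(20,20)=1
t=21: g(21,-1)=149226 g(21,1)=236436 g(21,3)=239666 g(21,5)=183141 g(21,7)=110295 g(21,9)=52934 g(21,11)=20139 g(21,13)=5964 g(21,15)=1329 g(21,17)=210 g(21,19)=21 g(21,21)=1
t=22: g(22,-2)=149226 g(22,0)=385662 g(22,2)=476102 g(22,4)=422807 g(22,6)=293436 g(22,8)=163229 g(22,10)=73073 g(22,12)=26103 g(22,14)=7293 g(22,16)=1539 g(22,18)=231 g(22,20)=22 g(22,22)=1
t=23: g(23,-1)=534888 g(23,1)=861764 g(23,3)=898909 g(23,5)=716243 g(23,7)=456665 g(23,9)=236302 g(23,11)=99176 g(23,13)=33396 g(23,15)=8832 g(23,17)=1770 g(23,19)=253 g(23,21)=23 g(23,23)=1
t=24: g(24,-2)=534888 g(24,0)=1396652 g(24,2)=1760673 g(24,4)=1615152 g(24,6)=1172908 g(24,8)=692967 g(24,10)=335478 g(24,12)=132572 g(24,14)=42228 g(24,16)=10602 g(24,18)=2023 g(24,20)=276 g(24,22)=24 g(24,24)=1
t=25: g(25,-1)=1931540 g(25,1)=3157325 g(25,3)=3375825 g(25,5)=2788060 g(25,7)=1865875 g(25,9)=1028445 g(25,11)=468050 g(25,13)=174800 g(25,15)=52830 g(25,17)=12625 g(25,19)=2299 g(25,21)=300 g(25,23)=25 g(25,25)=1
t=26: g(26,-2)=1931540 g(26,0)=5088865 g(26,2)=6533150 g(26,4)=6163885 g(26,6)=4653935 g(26,8)=2894320 g(26,10)=1496495 g(26,12)=642850 g(26,14)=227630 g(26,16)=65455 g(26,18)=14924 g(26,20)=2599 g(26,22)=325 g(26,24)=26 g(26,26)=1
Paths never hitting -3: Σ_s g(26,s) = 29716000
Paths hitting -3: 2^26 - 29716000 = 37392864
P = 37392864/67108864 = 1168527/2097152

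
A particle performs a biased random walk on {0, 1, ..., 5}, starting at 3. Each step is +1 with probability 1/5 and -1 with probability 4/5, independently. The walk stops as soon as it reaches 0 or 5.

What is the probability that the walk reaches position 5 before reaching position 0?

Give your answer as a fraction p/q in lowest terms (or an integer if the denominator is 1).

Biased walk: p = 1/5, q = 4/5, r = q/p = 4
Gambler's ruin: P(hit 5 before 0 | start at 3) = (1 - r^a)/(1 - r^N)
r^3 = 64; r^5 = 1024
P = (1 - 64) / (1 - 1024) = -63 / -1023 = 21/341

Answer: 21/341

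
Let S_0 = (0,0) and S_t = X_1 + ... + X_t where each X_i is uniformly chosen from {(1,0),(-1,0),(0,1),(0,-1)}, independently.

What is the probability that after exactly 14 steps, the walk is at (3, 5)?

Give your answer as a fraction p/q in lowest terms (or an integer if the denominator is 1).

Let h be the number of horizontal steps (so 14-h are vertical). To end at (3,5) need (h+3)/2 right-steps and ((14-h)+5)/2 up-steps.
Sum over h with 3 ≤ h ≤ 9, h ≡ 1 (mod 2), 14-h ≡ 1 (mod 2):
h=3: C(14,3)·C(3,3)·C(11,8) = 364·1·165 = 60060
h=5: C(14,5)·C(5,4)·C(9,7) = 2002·5·36 = 360360
h=7: C(14,7)·C(7,5)·C(7,6) = 3432·21·7 = 504504
h=9: C(14,9)·C(9,6)·C(5,5) = 2002·84·1 = 168168
Total favorable: 1093092
Total paths: 4^14 = 268435456
P = 1093092/268435456 = 273273/67108864

Answer: 273273/67108864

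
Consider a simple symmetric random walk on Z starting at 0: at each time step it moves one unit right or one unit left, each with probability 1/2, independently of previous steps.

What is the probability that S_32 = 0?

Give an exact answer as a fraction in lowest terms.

Answer: 300540195/2147483648

Derivation:
To return to 0 after 32 steps: need exactly 16 steps of +1 and 16 of -1.
Favorable paths: C(32,16) = 601080390
Total paths: 2^32 = 4294967296
P = 601080390/4294967296 = 300540195/2147483648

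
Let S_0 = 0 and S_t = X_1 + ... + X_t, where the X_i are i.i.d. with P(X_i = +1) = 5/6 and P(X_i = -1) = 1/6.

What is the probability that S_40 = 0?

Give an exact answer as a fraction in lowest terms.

Answer: 365168594837188720703125/371319292745659279662190166016

Derivation:
To be at 0 after 40 steps: need exactly 20 steps of +1 and 20 of -1.
Number of such sequences: C(40,20) = 137846528820
Each has probability (5/6)^20 · (1/6)^20 = 95367431640625/13367494538843734067838845976576
P = 137846528820 · 95367431640625/13367494538843734067838845976576 = 365168594837188720703125/371319292745659279662190166016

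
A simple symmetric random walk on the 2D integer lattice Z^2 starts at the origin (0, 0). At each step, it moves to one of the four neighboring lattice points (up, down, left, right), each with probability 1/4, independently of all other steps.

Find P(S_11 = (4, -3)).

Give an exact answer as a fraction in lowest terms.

Answer: 12705/2097152

Derivation:
Let h be the number of horizontal steps (so 11-h are vertical). To end at (4,-3) need (h+4)/2 right-steps and ((11-h)-3)/2 up-steps.
Sum over h with 4 ≤ h ≤ 8, h ≡ 0 (mod 2), 11-h ≡ 1 (mod 2):
h=4: C(11,4)·C(4,4)·C(7,2) = 330·1·21 = 6930
h=6: C(11,6)·C(6,5)·C(5,1) = 462·6·5 = 13860
h=8: C(11,8)·C(8,6)·C(3,0) = 165·28·1 = 4620
Total favorable: 25410
Total paths: 4^11 = 4194304
P = 25410/4194304 = 12705/2097152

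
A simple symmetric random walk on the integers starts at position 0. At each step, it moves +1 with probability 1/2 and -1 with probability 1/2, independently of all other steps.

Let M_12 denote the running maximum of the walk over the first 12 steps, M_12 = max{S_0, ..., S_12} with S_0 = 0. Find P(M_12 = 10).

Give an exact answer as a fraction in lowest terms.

Let M_12 = max(S_0,...,S_12). Use the reflection principle: for j ≥ 1, #{paths with M_12 ≥ j} = #{S_12 ≥ j} + #{S_12 ≥ j+1}.
By reflection, #{M_12 ≥ 10} = #{S_12 ≥ 10} + #{S_12 ≥ 11} = 13 + 1 = 14.
#{M_12 ≥ 11} = #{S_12 ≥ 11} + #{S_12 ≥ 12} = 1 + 1 = 2.
#{M_12 = 10} = 14 - 2 = 12.
P(M_12 = 10) = 12/4096 = 3/1024

Answer: 3/1024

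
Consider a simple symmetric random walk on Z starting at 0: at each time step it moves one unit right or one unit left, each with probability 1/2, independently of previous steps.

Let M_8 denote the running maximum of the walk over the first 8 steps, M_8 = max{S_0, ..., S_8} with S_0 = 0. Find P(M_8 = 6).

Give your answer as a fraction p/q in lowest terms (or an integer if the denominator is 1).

Answer: 1/32

Derivation:
Let M_8 = max(S_0,...,S_8). Use the reflection principle: for j ≥ 1, #{paths with M_8 ≥ j} = #{S_8 ≥ j} + #{S_8 ≥ j+1}.
By reflection, #{M_8 ≥ 6} = #{S_8 ≥ 6} + #{S_8 ≥ 7} = 9 + 1 = 10.
#{M_8 ≥ 7} = #{S_8 ≥ 7} + #{S_8 ≥ 8} = 1 + 1 = 2.
#{M_8 = 6} = 10 - 2 = 8.
P(M_8 = 6) = 8/256 = 1/32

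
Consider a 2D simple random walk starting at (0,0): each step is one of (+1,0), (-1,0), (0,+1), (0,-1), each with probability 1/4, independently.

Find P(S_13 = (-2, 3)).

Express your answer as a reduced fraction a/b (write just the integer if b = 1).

Let h be the number of horizontal steps (so 13-h are vertical). To end at (-2,3) need (h-2)/2 right-steps and ((13-h)+3)/2 up-steps.
Sum over h with 2 ≤ h ≤ 10, h ≡ 0 (mod 2), 13-h ≡ 1 (mod 2):
h=2: C(13,2)·C(2,0)·C(11,7) = 78·1·330 = 25740
h=4: C(13,4)·C(4,1)·C(9,6) = 715·4·84 = 240240
h=6: C(13,6)·C(6,2)·C(7,5) = 1716·15·21 = 540540
h=8: C(13,8)·C(8,3)·C(5,4) = 1287·56·5 = 360360
h=10: C(13,10)·C(10,4)·C(3,3) = 286·210·1 = 60060
Total favorable: 1226940
Total paths: 4^13 = 67108864
P = 1226940/67108864 = 306735/16777216

Answer: 306735/16777216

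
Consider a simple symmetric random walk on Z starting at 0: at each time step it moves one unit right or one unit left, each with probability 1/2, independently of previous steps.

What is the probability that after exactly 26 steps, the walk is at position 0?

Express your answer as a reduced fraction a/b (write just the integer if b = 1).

To return to 0 after 26 steps: need exactly 13 steps of +1 and 13 of -1.
Favorable paths: C(26,13) = 10400600
Total paths: 2^26 = 67108864
P = 10400600/67108864 = 1300075/8388608

Answer: 1300075/8388608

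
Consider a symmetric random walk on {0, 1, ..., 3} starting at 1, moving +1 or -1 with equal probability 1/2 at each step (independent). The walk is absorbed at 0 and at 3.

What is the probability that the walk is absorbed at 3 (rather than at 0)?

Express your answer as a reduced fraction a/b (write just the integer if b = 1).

Answer: 1/3

Derivation:
Symmetric walk (p = 1/2): the harmonic-function argument gives P(hit 3 before 0 | start at 1) = a/N.
P = 1/3 = 1/3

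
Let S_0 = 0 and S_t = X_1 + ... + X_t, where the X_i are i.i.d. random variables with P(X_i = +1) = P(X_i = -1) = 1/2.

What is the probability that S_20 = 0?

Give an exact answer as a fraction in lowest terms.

To return to 0 after 20 steps: need exactly 10 steps of +1 and 10 of -1.
Favorable paths: C(20,10) = 184756
Total paths: 2^20 = 1048576
P = 184756/1048576 = 46189/262144

Answer: 46189/262144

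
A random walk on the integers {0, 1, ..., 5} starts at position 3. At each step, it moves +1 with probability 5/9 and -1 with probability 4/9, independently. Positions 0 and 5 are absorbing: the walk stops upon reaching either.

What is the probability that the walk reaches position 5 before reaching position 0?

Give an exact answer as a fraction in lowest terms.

Biased walk: p = 5/9, q = 4/9, r = q/p = 4/5
Gambler's ruin: P(hit 5 before 0 | start at 3) = (1 - r^a)/(1 - r^N)
r^3 = 64/125; r^5 = 1024/3125
P = (1 - 64/125) / (1 - 1024/3125) = 61/125 / 2101/3125 = 1525/2101

Answer: 1525/2101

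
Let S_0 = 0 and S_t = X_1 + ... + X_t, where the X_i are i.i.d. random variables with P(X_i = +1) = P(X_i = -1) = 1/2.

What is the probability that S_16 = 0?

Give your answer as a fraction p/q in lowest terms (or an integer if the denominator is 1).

To return to 0 after 16 steps: need exactly 8 steps of +1 and 8 of -1.
Favorable paths: C(16,8) = 12870
Total paths: 2^16 = 65536
P = 12870/65536 = 6435/32768

Answer: 6435/32768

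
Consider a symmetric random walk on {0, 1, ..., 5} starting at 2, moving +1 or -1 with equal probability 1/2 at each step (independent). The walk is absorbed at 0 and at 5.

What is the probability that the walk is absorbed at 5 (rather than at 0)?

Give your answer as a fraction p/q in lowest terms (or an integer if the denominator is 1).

Symmetric walk (p = 1/2): the harmonic-function argument gives P(hit 5 before 0 | start at 2) = a/N.
P = 2/5 = 2/5

Answer: 2/5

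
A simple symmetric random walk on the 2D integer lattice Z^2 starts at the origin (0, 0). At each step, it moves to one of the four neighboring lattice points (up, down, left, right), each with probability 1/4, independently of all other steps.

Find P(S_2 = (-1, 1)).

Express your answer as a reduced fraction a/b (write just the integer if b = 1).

Let h be the number of horizontal steps (so 2-h are vertical). To end at (-1,1) need (h-1)/2 right-steps and ((2-h)+1)/2 up-steps.
Sum over h with 1 ≤ h ≤ 1, h ≡ 1 (mod 2), 2-h ≡ 1 (mod 2):
h=1: C(2,1)·C(1,0)·C(1,1) = 2·1·1 = 2
Total favorable: 2
Total paths: 4^2 = 16
P = 2/16 = 1/8

Answer: 1/8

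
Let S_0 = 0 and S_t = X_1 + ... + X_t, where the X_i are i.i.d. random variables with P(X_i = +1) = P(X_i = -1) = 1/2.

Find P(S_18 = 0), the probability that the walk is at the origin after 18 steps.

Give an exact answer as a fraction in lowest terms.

Answer: 12155/65536

Derivation:
To return to 0 after 18 steps: need exactly 9 steps of +1 and 9 of -1.
Favorable paths: C(18,9) = 48620
Total paths: 2^18 = 262144
P = 48620/262144 = 12155/65536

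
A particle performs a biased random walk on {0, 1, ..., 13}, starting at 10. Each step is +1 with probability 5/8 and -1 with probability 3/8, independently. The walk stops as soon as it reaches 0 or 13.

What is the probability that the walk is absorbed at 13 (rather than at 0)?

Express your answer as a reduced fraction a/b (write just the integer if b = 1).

Biased walk: p = 5/8, q = 3/8, r = q/p = 3/5
Gambler's ruin: P(hit 13 before 0 | start at 10) = (1 - r^a)/(1 - r^N)
r^10 = 59049/9765625; r^13 = 1594323/1220703125
P = (1 - 59049/9765625) / (1 - 1594323/1220703125) = 9706576/9765625 / 1219108802/1220703125 = 606661000/609554401

Answer: 606661000/609554401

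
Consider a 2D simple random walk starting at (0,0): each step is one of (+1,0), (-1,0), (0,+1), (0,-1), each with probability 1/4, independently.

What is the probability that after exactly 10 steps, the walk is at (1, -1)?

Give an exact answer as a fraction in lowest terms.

Let h be the number of horizontal steps (so 10-h are vertical). To end at (1,-1) need (h+1)/2 right-steps and ((10-h)-1)/2 up-steps.
Sum over h with 1 ≤ h ≤ 9, h ≡ 1 (mod 2), 10-h ≡ 1 (mod 2):
h=1: C(10,1)·C(1,1)·C(9,4) = 10·1·126 = 1260
h=3: C(10,3)·C(3,2)·C(7,3) = 120·3·35 = 12600
h=5: C(10,5)·C(5,3)·C(5,2) = 252·10·10 = 25200
h=7: C(10,7)·C(7,4)·C(3,1) = 120·35·3 = 12600
h=9: C(10,9)·C(9,5)·C(1,0) = 10·126·1 = 1260
Total favorable: 52920
Total paths: 4^10 = 1048576
P = 52920/1048576 = 6615/131072

Answer: 6615/131072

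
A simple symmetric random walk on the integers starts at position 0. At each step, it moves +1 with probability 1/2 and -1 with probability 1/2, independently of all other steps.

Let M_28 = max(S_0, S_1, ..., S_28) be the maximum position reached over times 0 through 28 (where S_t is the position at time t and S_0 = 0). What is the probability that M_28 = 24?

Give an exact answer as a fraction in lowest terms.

Answer: 189/134217728

Derivation:
Let M_28 = max(S_0,...,S_28). Use the reflection principle: for j ≥ 1, #{paths with M_28 ≥ j} = #{S_28 ≥ j} + #{S_28 ≥ j+1}.
By reflection, #{M_28 ≥ 24} = #{S_28 ≥ 24} + #{S_28 ≥ 25} = 407 + 29 = 436.
#{M_28 ≥ 25} = #{S_28 ≥ 25} + #{S_28 ≥ 26} = 29 + 29 = 58.
#{M_28 = 24} = 436 - 58 = 378.
P(M_28 = 24) = 378/268435456 = 189/134217728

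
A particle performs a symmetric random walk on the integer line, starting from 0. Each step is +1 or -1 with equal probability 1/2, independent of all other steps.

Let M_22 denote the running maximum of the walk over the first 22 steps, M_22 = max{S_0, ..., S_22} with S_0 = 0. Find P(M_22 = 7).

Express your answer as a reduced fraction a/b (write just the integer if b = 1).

Answer: 10659/262144

Derivation:
Let M_22 = max(S_0,...,S_22). Use the reflection principle: for j ≥ 1, #{paths with M_22 ≥ j} = #{S_22 ≥ j} + #{S_22 ≥ j+1}.
By reflection, #{M_22 ≥ 7} = #{S_22 ≥ 7} + #{S_22 ≥ 8} = 280600 + 280600 = 561200.
#{M_22 ≥ 8} = #{S_22 ≥ 8} + #{S_22 ≥ 9} = 280600 + 110056 = 390656.
#{M_22 = 7} = 561200 - 390656 = 170544.
P(M_22 = 7) = 170544/4194304 = 10659/262144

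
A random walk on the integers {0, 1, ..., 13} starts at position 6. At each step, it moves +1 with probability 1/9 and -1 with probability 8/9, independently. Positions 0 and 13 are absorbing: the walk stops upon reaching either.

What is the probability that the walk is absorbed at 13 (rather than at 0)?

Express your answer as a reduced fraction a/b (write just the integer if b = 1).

Answer: 37449/78536544841

Derivation:
Biased walk: p = 1/9, q = 8/9, r = q/p = 8
Gambler's ruin: P(hit 13 before 0 | start at 6) = (1 - r^a)/(1 - r^N)
r^6 = 262144; r^13 = 549755813888
P = (1 - 262144) / (1 - 549755813888) = -262143 / -549755813887 = 37449/78536544841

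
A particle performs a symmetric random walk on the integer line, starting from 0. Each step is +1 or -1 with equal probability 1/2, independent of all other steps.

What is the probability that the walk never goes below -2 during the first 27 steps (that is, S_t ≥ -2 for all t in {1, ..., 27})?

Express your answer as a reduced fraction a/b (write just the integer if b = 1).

Answer: 14375115/33554432

Derivation:
Let f(t,s) = #length-t paths at position s with S_1..S_t all ≥ -2.
f(t,s) = f(t-1,s-1) + f(t-1,s+1) for s ≥ -2; f(t,s) = 0 for s < -2.
t=0: f(0,0)=1
t=1: f(1,-1)=1 f(1,1)=1
t=2: f(2,-2)=1 f(2,0)=2 f(2,2)=1
t=3: f(3,-1)=3 f(3,1)=3 f(3,3)=1
t=4: f(4,-2)=3 f(4,0)=6 f(4,2)=4 f(4,4)=1
t=5: f(5,-1)=9 f(5,1)=10 f(5,3)=5 f(5,5)=1
t=6: f(6,-2)=9 f(6,0)=19 f(6,2)=15 f(6,4)=6 f(6,6)=1
t=7: f(7,-1)=28 f(7,1)=34 f(7,3)=21 f(7,5)=7 f(7,7)=1
t=8: f(8,-2)=28 f(8,0)=62 f(8,2)=55 f(8,4)=28 f(8,6)=8 f(8,8)=1
t=9: f(9,-1)=90 f(9,1)=117 f(9,3)=83 f(9,5)=36 f(9,7)=9 f(9,9)=1
t=10: f(10,-2)=90 f(10,0)=207 f(10,2)=200 f(10,4)=119 f(10,6)=45 f(10,8)=10 f(10,10)=1
t=11: f(11,-1)=297 f(11,1)=407 f(11,3)=319 f(11,5)=164 f(11,7)=55 f(11,9)=11 f(11,11)=1
t=12: f(12,-2)=297 f(12,0)=704 f(12,2)=726 f(12,4)=483 f(12,6)=219 f(12,8)=66 f(12,10)=12 f(12,12)=1
t=13: f(13,-1)=1001 f(13,1)=1430 f(13,3)=1209 f(13,5)=702 f(13,7)=285 f(13,9)=78 f(13,11)=13 f(13,13)=1
t=14: f(14,-2)=1001 f(14,0)=2431 f(14,2)=2639 f(14,4)=1911 f(14,6)=987 f(14,8)=363 f(14,10)=91 f(14,12)=14 f(14,14)=1
t=15: f(15,-1)=3432 f(15,1)=5070 f(15,3)=4550 f(15,5)=2898 f(15,7)=1350 f(15,9)=454 f(15,11)=105 f(15,13)=15 f(15,15)=1
t=16: f(16,-2)=3432 f(16,0)=8502 f(16,2)=9620 f(16,4)=7448 f(16,6)=4248 f(16,8)=1804 f(16,10)=559 f(16,12)=120 f(16,14)=16 f(16,16)=1
t=17: f(17,-1)=11934 f(17,1)=18122 f(17,3)=17068 f(17,5)=11696 f(17,7)=6052 f(17,9)=2363 f(17,11)=679 f(17,13)=136 f(17,15)=17 f(17,17)=1
t=18: f(18,-2)=11934 f(18,0)=30056 f(18,2)=35190 f(18,4)=28764 f(18,6)=17748 f(18,8)=8415 f(18,10)=3042 f(18,12)=815 f(18,14)=153 f(18,16)=18 f(18,18)=1
t=19: f(19,-1)=41990 f(19,1)=65246 f(19,3)=63954 f(19,5)=46512 f(19,7)=26163 f(19,9)=11457 f(19,11)=3857 f(19,13)=968 f(19,15)=171 f(19,17)=19 f(19,19)=1
t=20: f(20,-2)=41990 f(20,0)=107236 f(20,2)=129200 f(20,4)=110466 f(20,6)=72675 f(20,8)=37620 f(20,10)=15314 f(20,12)=4825 f(20,14)=1139 f(20,16)=190 f(20,18)=20 f(20,20)=1
t=21: f(21,-1)=149226 f(21,1)=236436 f(21,3)=239666 f(21,5)=183141 f(21,7)=110295 f(21,9)=52934 f(21,11)=20139 f(21,13)=5964 f(21,15)=1329 f(21,17)=210 f(21,19)=21 f(21,21)=1
t=22: f(22,-2)=149226 f(22,0)=385662 f(22,2)=476102 f(22,4)=422807 f(22,6)=293436 f(22,8)=163229 f(22,10)=73073 f(22,12)=26103 f(22,14)=7293 f(22,16)=1539 f(22,18)=231 f(22,20)=22 f(22,22)=1
t=23: f(23,-1)=534888 f(23,1)=861764 f(23,3)=898909 f(23,5)=716243 f(23,7)=456665 f(23,9)=236302 f(23,11)=99176 f(23,13)=33396 f(23,15)=8832 f(23,17)=1770 f(23,19)=253 f(23,21)=23 f(23,23)=1
t=24: f(24,-2)=534888 f(24,0)=1396652 f(24,2)=1760673 f(24,4)=1615152 f(24,6)=1172908 f(24,8)=692967 f(24,10)=335478 f(24,12)=132572 f(24,14)=42228 f(24,16)=10602 f(24,18)=2023 f(24,20)=276 f(24,22)=24 f(24,24)=1
t=25: f(25,-1)=1931540 f(25,1)=3157325 f(25,3)=3375825 f(25,5)=2788060 f(25,7)=1865875 f(25,9)=1028445 f(25,11)=468050 f(25,13)=174800 f(25,15)=52830 f(25,17)=12625 f(25,19)=2299 f(25,21)=300 f(25,23)=25 f(25,25)=1
t=26: f(26,-2)=1931540 f(26,0)=5088865 f(26,2)=6533150 f(26,4)=6163885 f(26,6)=4653935 f(26,8)=2894320 f(26,10)=1496495 f(26,12)=642850 f(26,14)=227630 f(26,16)=65455 f(26,18)=14924 f(26,20)=2599 f(26,22)=325 f(26,24)=26 f(26,26)=1
t=27: f(27,-1)=7020405 f(27,1)=11622015 f(27,3)=12697035 f(27,5)=10817820 f(27,7)=7548255 f(27,9)=4390815 f(27,11)=2139345 f(27,13)=870480 f(27,15)=293085 f(27,17)=80379 f(27,19)=17523 f(27,21)=2924 f(27,23)=351 f(27,25)=27 f(27,27)=1
Σ_s f(27,s) = 57500460
P = 57500460/134217728 = 14375115/33554432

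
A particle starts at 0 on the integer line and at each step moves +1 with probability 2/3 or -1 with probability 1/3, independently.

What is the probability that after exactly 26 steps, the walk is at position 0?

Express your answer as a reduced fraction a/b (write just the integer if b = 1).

Answer: 85201715200/2541865828329

Derivation:
To be at 0 after 26 steps: need exactly 13 steps of +1 and 13 of -1.
Number of such sequences: C(26,13) = 10400600
Each has probability (2/3)^13 · (1/3)^13 = 8192/2541865828329
P = 10400600 · 8192/2541865828329 = 85201715200/2541865828329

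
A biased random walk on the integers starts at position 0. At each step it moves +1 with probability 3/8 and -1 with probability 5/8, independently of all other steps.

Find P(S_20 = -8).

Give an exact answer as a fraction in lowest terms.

Answer: 21557647705078125/144115188075855872

Derivation:
To reach position -8 after 20 steps: need 6 steps of +1 and 14 steps of -1.
Number of such sequences: C(20,6) = 38760
Each has probability (3/8)^6 · (5/8)^14 = 4449462890625/1152921504606846976
P = 38760 · 4449462890625/1152921504606846976 = 21557647705078125/144115188075855872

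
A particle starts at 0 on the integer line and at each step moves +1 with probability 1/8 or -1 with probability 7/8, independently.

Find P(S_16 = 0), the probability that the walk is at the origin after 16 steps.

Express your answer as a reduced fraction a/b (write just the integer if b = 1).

Answer: 37096494435/140737488355328

Derivation:
To be at 0 after 16 steps: need exactly 8 steps of +1 and 8 of -1.
Number of such sequences: C(16,8) = 12870
Each has probability (1/8)^8 · (7/8)^8 = 5764801/281474976710656
P = 12870 · 5764801/281474976710656 = 37096494435/140737488355328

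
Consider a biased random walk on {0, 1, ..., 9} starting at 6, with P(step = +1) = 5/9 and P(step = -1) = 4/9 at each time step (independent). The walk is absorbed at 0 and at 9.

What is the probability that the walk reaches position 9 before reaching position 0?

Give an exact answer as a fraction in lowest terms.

Answer: 23625/27721

Derivation:
Biased walk: p = 5/9, q = 4/9, r = q/p = 4/5
Gambler's ruin: P(hit 9 before 0 | start at 6) = (1 - r^a)/(1 - r^N)
r^6 = 4096/15625; r^9 = 262144/1953125
P = (1 - 4096/15625) / (1 - 262144/1953125) = 11529/15625 / 1690981/1953125 = 23625/27721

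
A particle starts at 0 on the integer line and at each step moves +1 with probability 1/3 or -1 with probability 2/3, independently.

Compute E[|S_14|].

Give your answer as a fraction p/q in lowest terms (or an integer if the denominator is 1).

S_14 takes values m ≡ 0 (mod 2) with |m| ≤ 14; P(S_14=m) = C(14,(14+m)/2) · (1/3)^((14+m)/2) · (2/3)^((14-m)/2).
Distribution: P(S=-14)=16384/4782969, P(S=-12)=114688/4782969, P(S=-10)=372736/4782969, P(S=-8)=745472/4782969, P(S=-6)=1025024/4782969, P(S=-4)=1025024/4782969, P(S=-2)=256256/1594323, P(S=0)=146432/1594323, P(S=2)=64064/1594323, P(S=4)=64064/4782969, P(S=6)=16016/4782969, P(S=8)=2912/4782969, P(S=10)=364/4782969, P(S=12)=28/4782969, P(S=14)=1/4782969
E[|S_14|] = Σ_m |m|·P(S_14=m) = 7949522/1594323

Answer: 7949522/1594323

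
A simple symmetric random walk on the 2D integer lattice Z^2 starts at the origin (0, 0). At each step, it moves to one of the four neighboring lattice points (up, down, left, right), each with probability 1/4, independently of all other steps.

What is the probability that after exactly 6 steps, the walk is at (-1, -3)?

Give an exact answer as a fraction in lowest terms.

Let h be the number of horizontal steps (so 6-h are vertical). To end at (-1,-3) need (h-1)/2 right-steps and ((6-h)-3)/2 up-steps.
Sum over h with 1 ≤ h ≤ 3, h ≡ 1 (mod 2), 6-h ≡ 1 (mod 2):
h=1: C(6,1)·C(1,0)·C(5,1) = 6·1·5 = 30
h=3: C(6,3)·C(3,1)·C(3,0) = 20·3·1 = 60
Total favorable: 90
Total paths: 4^6 = 4096
P = 90/4096 = 45/2048

Answer: 45/2048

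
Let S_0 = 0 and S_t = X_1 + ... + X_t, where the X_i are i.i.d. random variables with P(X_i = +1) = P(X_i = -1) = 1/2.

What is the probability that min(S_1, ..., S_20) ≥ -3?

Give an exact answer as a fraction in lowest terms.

Answer: 323323/524288

Derivation:
Let f(t,s) = #length-t paths at position s with S_1..S_t all ≥ -3.
f(t,s) = f(t-1,s-1) + f(t-1,s+1) for s ≥ -3; f(t,s) = 0 for s < -3.
t=0: f(0,0)=1
t=1: f(1,-1)=1 f(1,1)=1
t=2: f(2,-2)=1 f(2,0)=2 f(2,2)=1
t=3: f(3,-3)=1 f(3,-1)=3 f(3,1)=3 f(3,3)=1
t=4: f(4,-2)=4 f(4,0)=6 f(4,2)=4 f(4,4)=1
t=5: f(5,-3)=4 f(5,-1)=10 f(5,1)=10 f(5,3)=5 f(5,5)=1
t=6: f(6,-2)=14 f(6,0)=20 f(6,2)=15 f(6,4)=6 f(6,6)=1
t=7: f(7,-3)=14 f(7,-1)=34 f(7,1)=35 f(7,3)=21 f(7,5)=7 f(7,7)=1
t=8: f(8,-2)=48 f(8,0)=69 f(8,2)=56 f(8,4)=28 f(8,6)=8 f(8,8)=1
t=9: f(9,-3)=48 f(9,-1)=117 f(9,1)=125 f(9,3)=84 f(9,5)=36 f(9,7)=9 f(9,9)=1
t=10: f(10,-2)=165 f(10,0)=242 f(10,2)=209 f(10,4)=120 f(10,6)=45 f(10,8)=10 f(10,10)=1
t=11: f(11,-3)=165 f(11,-1)=407 f(11,1)=451 f(11,3)=329 f(11,5)=165 f(11,7)=55 f(11,9)=11 f(11,11)=1
t=12: f(12,-2)=572 f(12,0)=858 f(12,2)=780 f(12,4)=494 f(12,6)=220 f(12,8)=66 f(12,10)=12 f(12,12)=1
t=13: f(13,-3)=572 f(13,-1)=1430 f(13,1)=1638 f(13,3)=1274 f(13,5)=714 f(13,7)=286 f(13,9)=78 f(13,11)=13 f(13,13)=1
t=14: f(14,-2)=2002 f(14,0)=3068 f(14,2)=2912 f(14,4)=1988 f(14,6)=1000 f(14,8)=364 f(14,10)=91 f(14,12)=14 f(14,14)=1
t=15: f(15,-3)=2002 f(15,-1)=5070 f(15,1)=5980 f(15,3)=4900 f(15,5)=2988 f(15,7)=1364 f(15,9)=455 f(15,11)=105 f(15,13)=15 f(15,15)=1
t=16: f(16,-2)=7072 f(16,0)=11050 f(16,2)=10880 f(16,4)=7888 f(16,6)=4352 f(16,8)=1819 f(16,10)=560 f(16,12)=120 f(16,14)=16 f(16,16)=1
t=17: f(17,-3)=7072 f(17,-1)=18122 f(17,1)=21930 f(17,3)=18768 f(17,5)=12240 f(17,7)=6171 f(17,9)=2379 f(17,11)=680 f(17,13)=136 f(17,15)=17 f(17,17)=1
t=18: f(18,-2)=25194 f(18,0)=40052 f(18,2)=40698 f(18,4)=31008 f(18,6)=18411 f(18,8)=8550 f(18,10)=3059 f(18,12)=816 f(18,14)=153 f(18,16)=18 f(18,18)=1
t=19: f(19,-3)=25194 f(19,-1)=65246 f(19,1)=80750 f(19,3)=71706 f(19,5)=49419 f(19,7)=26961 f(19,9)=11609 f(19,11)=3875 f(19,13)=969 f(19,15)=171 f(19,17)=19 f(19,19)=1
t=20: f(20,-2)=90440 f(20,0)=145996 f(20,2)=152456 f(20,4)=121125 f(20,6)=76380 f(20,8)=38570 f(20,10)=15484 f(20,12)=4844 f(20,14)=1140 f(20,16)=190 f(20,18)=20 f(20,20)=1
Σ_s f(20,s) = 646646
P = 646646/1048576 = 323323/524288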